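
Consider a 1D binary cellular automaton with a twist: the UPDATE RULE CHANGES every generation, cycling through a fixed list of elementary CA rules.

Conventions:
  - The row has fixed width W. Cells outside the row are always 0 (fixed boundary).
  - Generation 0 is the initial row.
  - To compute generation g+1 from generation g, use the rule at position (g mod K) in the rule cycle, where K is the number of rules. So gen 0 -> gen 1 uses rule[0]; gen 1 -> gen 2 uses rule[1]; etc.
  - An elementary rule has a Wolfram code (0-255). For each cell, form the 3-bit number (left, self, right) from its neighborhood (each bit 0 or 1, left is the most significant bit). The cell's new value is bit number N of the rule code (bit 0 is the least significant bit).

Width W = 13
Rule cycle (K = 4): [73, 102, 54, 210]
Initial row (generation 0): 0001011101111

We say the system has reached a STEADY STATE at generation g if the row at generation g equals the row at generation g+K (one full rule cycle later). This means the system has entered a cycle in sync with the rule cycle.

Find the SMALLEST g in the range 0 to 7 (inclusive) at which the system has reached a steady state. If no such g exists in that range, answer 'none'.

Answer: none

Derivation:
Gen 0: 0001011101111
Gen 1 (rule 73): 1100010101001
Gen 2 (rule 102): 0100111111011
Gen 3 (rule 54): 1111000000100
Gen 4 (rule 210): 0111100001010
Gen 5 (rule 73): 0100101100000
Gen 6 (rule 102): 1101110100000
Gen 7 (rule 54): 0010001110000
Gen 8 (rule 210): 0101010111000
Gen 9 (rule 73): 0000000101011
Gen 10 (rule 102): 0000001111101
Gen 11 (rule 54): 0000010000011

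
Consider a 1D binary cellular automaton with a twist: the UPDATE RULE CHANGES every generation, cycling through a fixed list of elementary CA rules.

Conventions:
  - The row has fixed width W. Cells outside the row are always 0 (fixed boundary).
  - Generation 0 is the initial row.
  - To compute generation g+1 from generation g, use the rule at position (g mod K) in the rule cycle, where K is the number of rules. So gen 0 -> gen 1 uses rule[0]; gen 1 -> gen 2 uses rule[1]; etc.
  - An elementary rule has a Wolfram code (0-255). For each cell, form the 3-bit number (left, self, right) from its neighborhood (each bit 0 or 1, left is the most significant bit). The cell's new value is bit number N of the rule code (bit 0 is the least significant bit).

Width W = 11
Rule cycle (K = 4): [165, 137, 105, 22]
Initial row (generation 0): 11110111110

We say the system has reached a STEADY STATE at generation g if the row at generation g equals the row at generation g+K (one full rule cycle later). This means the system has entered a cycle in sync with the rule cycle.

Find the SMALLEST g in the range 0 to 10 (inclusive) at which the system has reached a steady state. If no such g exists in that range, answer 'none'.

Answer: none

Derivation:
Gen 0: 11110111110
Gen 1 (rule 165): 01101011100
Gen 2 (rule 137): 01000011001
Gen 3 (rule 105): 00011011000
Gen 4 (rule 22): 00100000100
Gen 5 (rule 165): 10101110101
Gen 6 (rule 137): 00001100000
Gen 7 (rule 105): 11101101111
Gen 8 (rule 22): 00000000000
Gen 9 (rule 165): 11111111111
Gen 10 (rule 137): 11111111110
Gen 11 (rule 105): 10000000010
Gen 12 (rule 22): 11000000111
Gen 13 (rule 165): 00011110010
Gen 14 (rule 137): 11011100000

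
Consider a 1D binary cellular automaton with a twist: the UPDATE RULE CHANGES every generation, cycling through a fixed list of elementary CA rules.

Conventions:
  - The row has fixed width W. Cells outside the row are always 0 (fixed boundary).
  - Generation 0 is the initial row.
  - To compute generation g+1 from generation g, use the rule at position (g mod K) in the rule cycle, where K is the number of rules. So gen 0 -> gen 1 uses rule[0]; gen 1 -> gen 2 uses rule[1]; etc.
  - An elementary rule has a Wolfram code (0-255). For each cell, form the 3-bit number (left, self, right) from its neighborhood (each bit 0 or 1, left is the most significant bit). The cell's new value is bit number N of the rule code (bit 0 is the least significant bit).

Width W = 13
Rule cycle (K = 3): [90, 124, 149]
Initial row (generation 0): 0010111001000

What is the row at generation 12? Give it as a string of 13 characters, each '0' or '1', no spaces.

Gen 0: 0010111001000
Gen 1 (rule 90): 0100101110100
Gen 2 (rule 124): 0110111011110
Gen 3 (rule 149): 0000010001101
Gen 4 (rule 90): 0000101011100
Gen 5 (rule 124): 0000111110110
Gen 6 (rule 149): 1110011100001
Gen 7 (rule 90): 1011110110010
Gen 8 (rule 124): 1110011111011
Gen 9 (rule 149): 0101001110000
Gen 10 (rule 90): 1000111011000
Gen 11 (rule 124): 1100101111100
Gen 12 (rule 149): 0010100111011

Answer: 0010100111011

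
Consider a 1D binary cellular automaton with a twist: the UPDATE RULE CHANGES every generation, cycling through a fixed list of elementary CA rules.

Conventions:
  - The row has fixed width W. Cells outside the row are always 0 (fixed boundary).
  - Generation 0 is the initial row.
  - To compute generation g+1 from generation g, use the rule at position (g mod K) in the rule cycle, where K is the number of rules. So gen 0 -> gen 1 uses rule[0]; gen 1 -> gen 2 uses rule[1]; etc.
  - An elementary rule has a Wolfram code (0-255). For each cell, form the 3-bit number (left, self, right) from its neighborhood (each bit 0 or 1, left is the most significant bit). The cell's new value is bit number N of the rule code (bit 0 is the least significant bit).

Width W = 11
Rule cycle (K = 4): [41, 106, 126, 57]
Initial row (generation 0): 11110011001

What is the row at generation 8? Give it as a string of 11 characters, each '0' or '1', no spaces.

Gen 0: 11110011001
Gen 1 (rule 41): 10000010000
Gen 2 (rule 106): 00000100000
Gen 3 (rule 126): 00001110000
Gen 4 (rule 57): 11101001111
Gen 5 (rule 41): 10010001000
Gen 6 (rule 106): 00100010000
Gen 7 (rule 126): 01110111000
Gen 8 (rule 57): 01001100111

Answer: 01001100111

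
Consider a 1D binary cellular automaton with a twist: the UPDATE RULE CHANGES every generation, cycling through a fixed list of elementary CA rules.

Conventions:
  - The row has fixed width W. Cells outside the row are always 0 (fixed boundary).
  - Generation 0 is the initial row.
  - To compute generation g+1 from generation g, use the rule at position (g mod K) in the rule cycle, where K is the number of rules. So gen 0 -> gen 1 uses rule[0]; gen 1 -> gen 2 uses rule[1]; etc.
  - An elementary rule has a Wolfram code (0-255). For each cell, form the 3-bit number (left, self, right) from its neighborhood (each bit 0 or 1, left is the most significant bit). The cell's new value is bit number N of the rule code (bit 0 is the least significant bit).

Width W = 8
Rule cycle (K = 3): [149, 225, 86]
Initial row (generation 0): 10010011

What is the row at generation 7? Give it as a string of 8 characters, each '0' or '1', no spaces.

Gen 0: 10010011
Gen 1 (rule 149): 11011000
Gen 2 (rule 225): 01101011
Gen 3 (rule 86): 10101001
Gen 4 (rule 149): 10101101
Gen 5 (rule 225): 01010110
Gen 6 (rule 86): 11010011
Gen 7 (rule 149): 00011000

Answer: 00011000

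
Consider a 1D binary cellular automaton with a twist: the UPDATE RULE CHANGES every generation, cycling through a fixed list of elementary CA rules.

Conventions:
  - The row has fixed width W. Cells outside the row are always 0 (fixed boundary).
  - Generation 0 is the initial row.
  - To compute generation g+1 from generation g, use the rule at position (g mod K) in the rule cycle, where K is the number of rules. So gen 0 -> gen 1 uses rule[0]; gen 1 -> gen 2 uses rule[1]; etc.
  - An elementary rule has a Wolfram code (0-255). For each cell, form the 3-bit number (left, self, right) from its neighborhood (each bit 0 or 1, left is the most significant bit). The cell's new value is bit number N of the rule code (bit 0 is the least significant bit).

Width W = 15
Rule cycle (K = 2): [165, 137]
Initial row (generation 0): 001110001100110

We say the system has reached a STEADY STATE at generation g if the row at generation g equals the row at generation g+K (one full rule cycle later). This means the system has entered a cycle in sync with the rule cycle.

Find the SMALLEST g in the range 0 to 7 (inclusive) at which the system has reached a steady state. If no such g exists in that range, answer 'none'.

Answer: none

Derivation:
Gen 0: 001110001100110
Gen 1 (rule 165): 100100100000000
Gen 2 (rule 137): 000000001111111
Gen 3 (rule 165): 111111100111110
Gen 4 (rule 137): 111111000111100
Gen 5 (rule 165): 011110010011001
Gen 6 (rule 137): 011100000010000
Gen 7 (rule 165): 001001111010111
Gen 8 (rule 137): 100001110000110
Gen 9 (rule 165): 101100100110000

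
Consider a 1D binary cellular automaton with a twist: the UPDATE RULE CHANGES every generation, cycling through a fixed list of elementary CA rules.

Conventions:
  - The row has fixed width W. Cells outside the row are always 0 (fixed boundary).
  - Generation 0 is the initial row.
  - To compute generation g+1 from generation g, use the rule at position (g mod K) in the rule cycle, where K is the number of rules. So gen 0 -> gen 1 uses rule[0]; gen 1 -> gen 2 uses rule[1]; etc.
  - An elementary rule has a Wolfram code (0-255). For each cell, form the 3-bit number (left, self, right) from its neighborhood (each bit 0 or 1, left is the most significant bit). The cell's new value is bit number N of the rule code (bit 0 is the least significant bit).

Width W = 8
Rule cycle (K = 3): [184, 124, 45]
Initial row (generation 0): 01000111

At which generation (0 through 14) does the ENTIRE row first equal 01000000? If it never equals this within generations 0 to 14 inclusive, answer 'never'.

Gen 0: 01000111
Gen 1 (rule 184): 00100110
Gen 2 (rule 124): 00110111
Gen 3 (rule 45): 10101100
Gen 4 (rule 184): 01011010
Gen 5 (rule 124): 01111111
Gen 6 (rule 45): 01000000
Gen 7 (rule 184): 00100000
Gen 8 (rule 124): 00110000
Gen 9 (rule 45): 10100111
Gen 10 (rule 184): 01010110
Gen 11 (rule 124): 01111111
Gen 12 (rule 45): 01000000
Gen 13 (rule 184): 00100000
Gen 14 (rule 124): 00110000

Answer: 6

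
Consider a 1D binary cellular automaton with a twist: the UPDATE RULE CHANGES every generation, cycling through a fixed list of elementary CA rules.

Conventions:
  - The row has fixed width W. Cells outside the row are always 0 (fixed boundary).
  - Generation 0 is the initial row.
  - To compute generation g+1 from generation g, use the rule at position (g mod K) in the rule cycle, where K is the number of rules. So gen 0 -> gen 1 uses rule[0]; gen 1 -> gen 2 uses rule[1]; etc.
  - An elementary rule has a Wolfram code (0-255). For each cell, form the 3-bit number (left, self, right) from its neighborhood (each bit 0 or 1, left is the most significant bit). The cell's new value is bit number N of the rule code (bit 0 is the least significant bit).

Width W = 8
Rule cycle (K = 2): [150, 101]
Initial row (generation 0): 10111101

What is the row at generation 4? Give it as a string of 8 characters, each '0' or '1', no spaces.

Answer: 01100001

Derivation:
Gen 0: 10111101
Gen 1 (rule 150): 10011001
Gen 2 (rule 101): 10001001
Gen 3 (rule 150): 11011111
Gen 4 (rule 101): 01100001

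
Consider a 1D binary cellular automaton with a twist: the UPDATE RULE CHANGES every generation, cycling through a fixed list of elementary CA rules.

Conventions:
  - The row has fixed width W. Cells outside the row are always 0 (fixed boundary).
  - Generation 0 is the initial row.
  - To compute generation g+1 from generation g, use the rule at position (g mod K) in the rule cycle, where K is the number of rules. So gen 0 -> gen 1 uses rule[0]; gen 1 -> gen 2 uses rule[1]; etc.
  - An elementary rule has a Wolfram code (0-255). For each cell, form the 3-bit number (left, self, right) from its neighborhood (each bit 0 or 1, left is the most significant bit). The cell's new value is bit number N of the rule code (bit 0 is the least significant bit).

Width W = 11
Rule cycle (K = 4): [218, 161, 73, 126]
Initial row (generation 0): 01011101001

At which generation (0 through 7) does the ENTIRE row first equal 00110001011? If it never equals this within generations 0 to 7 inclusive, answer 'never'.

Gen 0: 01011101001
Gen 1 (rule 218): 10011100110
Gen 2 (rule 161): 00001000000
Gen 3 (rule 73): 11100011111
Gen 4 (rule 126): 10110110001
Gen 5 (rule 218): 00110111010
Gen 6 (rule 161): 10001010100
Gen 7 (rule 73): 00100000001

Answer: never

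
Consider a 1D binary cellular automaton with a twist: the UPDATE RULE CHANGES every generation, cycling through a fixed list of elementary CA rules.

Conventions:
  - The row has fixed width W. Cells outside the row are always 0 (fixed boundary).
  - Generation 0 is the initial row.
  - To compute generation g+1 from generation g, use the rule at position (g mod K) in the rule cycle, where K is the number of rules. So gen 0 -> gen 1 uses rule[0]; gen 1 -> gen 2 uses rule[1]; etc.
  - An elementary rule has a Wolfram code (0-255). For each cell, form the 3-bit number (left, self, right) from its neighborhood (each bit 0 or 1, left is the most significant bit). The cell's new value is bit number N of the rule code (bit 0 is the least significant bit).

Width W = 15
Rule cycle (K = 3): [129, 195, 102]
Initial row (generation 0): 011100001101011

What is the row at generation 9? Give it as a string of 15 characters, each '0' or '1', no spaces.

Gen 0: 011100001101011
Gen 1 (rule 129): 001001100000000
Gen 2 (rule 195): 110010101111111
Gen 3 (rule 102): 010111110000001
Gen 4 (rule 129): 000011100111100
Gen 5 (rule 195): 111101101011101
Gen 6 (rule 102): 000110111100111
Gen 7 (rule 129): 110000011000010
Gen 8 (rule 195): 010111101011100
Gen 9 (rule 102): 111000111100100

Answer: 111000111100100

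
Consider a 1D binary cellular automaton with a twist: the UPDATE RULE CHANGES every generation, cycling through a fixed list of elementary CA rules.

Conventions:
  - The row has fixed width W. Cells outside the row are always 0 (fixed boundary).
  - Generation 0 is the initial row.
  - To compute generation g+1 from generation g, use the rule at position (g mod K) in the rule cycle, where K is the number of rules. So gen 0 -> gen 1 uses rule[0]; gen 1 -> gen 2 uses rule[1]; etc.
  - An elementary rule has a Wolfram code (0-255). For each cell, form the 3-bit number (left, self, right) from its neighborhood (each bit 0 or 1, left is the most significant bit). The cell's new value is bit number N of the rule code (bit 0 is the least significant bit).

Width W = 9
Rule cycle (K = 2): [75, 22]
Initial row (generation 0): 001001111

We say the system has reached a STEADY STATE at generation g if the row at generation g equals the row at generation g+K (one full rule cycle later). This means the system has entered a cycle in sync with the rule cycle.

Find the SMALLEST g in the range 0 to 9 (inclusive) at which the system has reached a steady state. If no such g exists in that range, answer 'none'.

Answer: 4

Derivation:
Gen 0: 001001111
Gen 1 (rule 75): 110011001
Gen 2 (rule 22): 001100111
Gen 3 (rule 75): 111101101
Gen 4 (rule 22): 000000001
Gen 5 (rule 75): 111111110
Gen 6 (rule 22): 000000001
Gen 7 (rule 75): 111111110
Gen 8 (rule 22): 000000001
Gen 9 (rule 75): 111111110
Gen 10 (rule 22): 000000001
Gen 11 (rule 75): 111111110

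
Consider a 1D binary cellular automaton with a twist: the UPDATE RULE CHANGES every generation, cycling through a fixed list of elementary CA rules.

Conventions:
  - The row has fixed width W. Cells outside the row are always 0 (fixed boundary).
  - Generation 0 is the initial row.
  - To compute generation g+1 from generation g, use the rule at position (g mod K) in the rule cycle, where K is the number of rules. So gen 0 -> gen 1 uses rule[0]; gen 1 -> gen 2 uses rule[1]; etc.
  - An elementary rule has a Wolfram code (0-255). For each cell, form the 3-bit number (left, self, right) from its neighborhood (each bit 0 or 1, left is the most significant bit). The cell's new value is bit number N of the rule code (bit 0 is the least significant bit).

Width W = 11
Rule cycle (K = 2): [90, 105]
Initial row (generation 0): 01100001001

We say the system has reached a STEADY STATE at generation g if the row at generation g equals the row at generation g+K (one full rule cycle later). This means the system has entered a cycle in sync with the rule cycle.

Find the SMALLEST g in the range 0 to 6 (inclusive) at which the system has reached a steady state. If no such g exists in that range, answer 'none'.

Gen 0: 01100001001
Gen 1 (rule 90): 11110010110
Gen 2 (rule 105): 10010001110
Gen 3 (rule 90): 01101011011
Gen 4 (rule 105): 01110111111
Gen 5 (rule 90): 11010100001
Gen 6 (rule 105): 11101001100
Gen 7 (rule 90): 10100111110
Gen 8 (rule 105): 01000100010

Answer: none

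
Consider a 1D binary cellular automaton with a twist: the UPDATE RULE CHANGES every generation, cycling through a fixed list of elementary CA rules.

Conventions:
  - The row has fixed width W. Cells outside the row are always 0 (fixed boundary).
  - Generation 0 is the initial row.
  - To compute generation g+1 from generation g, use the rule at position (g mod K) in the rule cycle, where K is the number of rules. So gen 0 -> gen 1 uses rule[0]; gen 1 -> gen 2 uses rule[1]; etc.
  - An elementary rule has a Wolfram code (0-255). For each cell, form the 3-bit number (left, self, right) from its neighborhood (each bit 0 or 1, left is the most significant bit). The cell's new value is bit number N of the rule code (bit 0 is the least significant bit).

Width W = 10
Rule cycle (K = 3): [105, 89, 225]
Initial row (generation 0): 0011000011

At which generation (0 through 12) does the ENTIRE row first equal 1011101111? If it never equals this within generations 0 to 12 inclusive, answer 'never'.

Answer: never

Derivation:
Gen 0: 0011000011
Gen 1 (rule 105): 1011011011
Gen 2 (rule 89): 0011011011
Gen 3 (rule 225): 1001101101
Gen 4 (rule 105): 0001111110
Gen 5 (rule 89): 1101000011
Gen 6 (rule 225): 0110011001
Gen 7 (rule 105): 0110011000
Gen 8 (rule 89): 0111011111
Gen 9 (rule 225): 0011101111
Gen 10 (rule 105): 1010111001
Gen 11 (rule 89): 0000101100
Gen 12 (rule 225): 1110010101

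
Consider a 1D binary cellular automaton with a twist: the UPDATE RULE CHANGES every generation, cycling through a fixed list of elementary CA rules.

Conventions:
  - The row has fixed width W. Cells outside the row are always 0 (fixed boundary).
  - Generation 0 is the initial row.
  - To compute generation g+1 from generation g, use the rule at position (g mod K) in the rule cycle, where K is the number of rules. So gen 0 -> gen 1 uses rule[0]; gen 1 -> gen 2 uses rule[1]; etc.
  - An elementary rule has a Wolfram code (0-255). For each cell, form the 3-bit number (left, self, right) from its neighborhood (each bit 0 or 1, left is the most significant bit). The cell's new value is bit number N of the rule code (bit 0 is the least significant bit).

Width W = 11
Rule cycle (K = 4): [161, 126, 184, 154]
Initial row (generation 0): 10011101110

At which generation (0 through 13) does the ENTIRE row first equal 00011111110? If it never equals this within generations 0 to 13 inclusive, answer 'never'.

Gen 0: 10011101110
Gen 1 (rule 161): 00001010100
Gen 2 (rule 126): 00011111110
Gen 3 (rule 184): 00011111101
Gen 4 (rule 154): 00111111000
Gen 5 (rule 161): 10011110011
Gen 6 (rule 126): 11110011111
Gen 7 (rule 184): 11101011110
Gen 8 (rule 154): 11000011101
Gen 9 (rule 161): 00011001010
Gen 10 (rule 126): 00111111111
Gen 11 (rule 184): 00111111110
Gen 12 (rule 154): 01111111101
Gen 13 (rule 161): 00111111010

Answer: 2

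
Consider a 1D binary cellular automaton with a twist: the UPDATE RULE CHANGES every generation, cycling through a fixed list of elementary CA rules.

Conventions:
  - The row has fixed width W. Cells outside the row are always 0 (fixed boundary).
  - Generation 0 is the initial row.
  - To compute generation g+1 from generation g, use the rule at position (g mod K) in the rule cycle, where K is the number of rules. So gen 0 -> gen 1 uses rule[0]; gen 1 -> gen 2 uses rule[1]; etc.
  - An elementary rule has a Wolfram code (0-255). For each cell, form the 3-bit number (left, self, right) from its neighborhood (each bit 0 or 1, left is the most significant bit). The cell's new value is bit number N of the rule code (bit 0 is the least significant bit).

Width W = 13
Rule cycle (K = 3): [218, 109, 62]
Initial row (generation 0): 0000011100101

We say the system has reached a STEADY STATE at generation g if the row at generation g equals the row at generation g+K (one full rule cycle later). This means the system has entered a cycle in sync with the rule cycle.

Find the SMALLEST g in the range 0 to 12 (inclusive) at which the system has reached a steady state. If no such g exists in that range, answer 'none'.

Gen 0: 0000011100101
Gen 1 (rule 218): 0000111111000
Gen 2 (rule 109): 1110100001011
Gen 3 (rule 62): 1001110011110
Gen 4 (rule 218): 0111111111111
Gen 5 (rule 109): 0100000000001
Gen 6 (rule 62): 1110000000011
Gen 7 (rule 218): 1111000000111
Gen 8 (rule 109): 1001011110101
Gen 9 (rule 62): 1111110001111
Gen 10 (rule 218): 1111111011111
Gen 11 (rule 109): 1000001110001
Gen 12 (rule 62): 1100011001011
Gen 13 (rule 218): 1110111110011
Gen 14 (rule 109): 1011100010011
Gen 15 (rule 62): 1110010111110

Answer: none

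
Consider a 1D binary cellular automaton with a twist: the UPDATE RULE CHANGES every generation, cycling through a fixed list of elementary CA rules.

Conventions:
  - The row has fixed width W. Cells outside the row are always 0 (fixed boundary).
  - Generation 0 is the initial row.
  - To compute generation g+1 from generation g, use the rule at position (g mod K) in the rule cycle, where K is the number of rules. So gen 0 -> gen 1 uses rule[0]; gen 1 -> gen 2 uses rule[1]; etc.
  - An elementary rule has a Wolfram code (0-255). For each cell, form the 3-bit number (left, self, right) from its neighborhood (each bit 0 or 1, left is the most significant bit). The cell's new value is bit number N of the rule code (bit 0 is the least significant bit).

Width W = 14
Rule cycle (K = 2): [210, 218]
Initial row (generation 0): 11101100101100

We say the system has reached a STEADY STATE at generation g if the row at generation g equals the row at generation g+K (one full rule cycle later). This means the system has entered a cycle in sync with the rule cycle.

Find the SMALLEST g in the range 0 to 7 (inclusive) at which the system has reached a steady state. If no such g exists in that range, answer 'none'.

Answer: 4

Derivation:
Gen 0: 11101100101100
Gen 1 (rule 210): 01100111000110
Gen 2 (rule 218): 11111111101111
Gen 3 (rule 210): 01111111100111
Gen 4 (rule 218): 11111111111111
Gen 5 (rule 210): 01111111111111
Gen 6 (rule 218): 11111111111111
Gen 7 (rule 210): 01111111111111
Gen 8 (rule 218): 11111111111111
Gen 9 (rule 210): 01111111111111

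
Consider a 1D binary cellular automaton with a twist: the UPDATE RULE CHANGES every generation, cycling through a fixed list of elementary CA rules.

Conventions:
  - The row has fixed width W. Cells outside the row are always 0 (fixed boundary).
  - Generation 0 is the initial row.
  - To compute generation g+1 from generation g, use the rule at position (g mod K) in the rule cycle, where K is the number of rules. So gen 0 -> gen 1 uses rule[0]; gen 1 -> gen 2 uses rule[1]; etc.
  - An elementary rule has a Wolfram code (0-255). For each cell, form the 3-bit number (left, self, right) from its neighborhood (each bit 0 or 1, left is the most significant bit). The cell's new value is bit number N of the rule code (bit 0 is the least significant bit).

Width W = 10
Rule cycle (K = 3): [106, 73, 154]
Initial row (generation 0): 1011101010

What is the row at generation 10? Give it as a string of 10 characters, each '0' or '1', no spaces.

Gen 0: 1011101010
Gen 1 (rule 106): 0110110100
Gen 2 (rule 73): 0110110001
Gen 3 (rule 154): 1100101010
Gen 4 (rule 106): 1101010100
Gen 5 (rule 73): 1100000001
Gen 6 (rule 154): 1010000010
Gen 7 (rule 106): 0100000100
Gen 8 (rule 73): 0001110001
Gen 9 (rule 154): 0011101010
Gen 10 (rule 106): 0110110100

Answer: 0110110100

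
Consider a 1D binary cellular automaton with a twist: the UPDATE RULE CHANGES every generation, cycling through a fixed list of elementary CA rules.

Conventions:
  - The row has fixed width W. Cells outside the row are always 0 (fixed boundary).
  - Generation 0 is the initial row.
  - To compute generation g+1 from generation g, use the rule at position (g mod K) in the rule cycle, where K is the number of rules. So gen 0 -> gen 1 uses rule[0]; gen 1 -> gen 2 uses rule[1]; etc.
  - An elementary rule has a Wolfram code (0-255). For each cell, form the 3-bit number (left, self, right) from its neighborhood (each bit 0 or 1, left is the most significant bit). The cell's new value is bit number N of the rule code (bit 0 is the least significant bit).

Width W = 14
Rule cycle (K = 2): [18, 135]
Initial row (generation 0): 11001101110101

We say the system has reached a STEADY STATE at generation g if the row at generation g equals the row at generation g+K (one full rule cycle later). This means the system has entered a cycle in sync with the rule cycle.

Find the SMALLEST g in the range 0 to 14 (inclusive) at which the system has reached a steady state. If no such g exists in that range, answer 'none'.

Answer: 5

Derivation:
Gen 0: 11001101110101
Gen 1 (rule 18): 00110000000000
Gen 2 (rule 135): 11000111111111
Gen 3 (rule 18): 00101000000000
Gen 4 (rule 135): 11101011111111
Gen 5 (rule 18): 00000000000000
Gen 6 (rule 135): 11111111111111
Gen 7 (rule 18): 00000000000000
Gen 8 (rule 135): 11111111111111
Gen 9 (rule 18): 00000000000000
Gen 10 (rule 135): 11111111111111
Gen 11 (rule 18): 00000000000000
Gen 12 (rule 135): 11111111111111
Gen 13 (rule 18): 00000000000000
Gen 14 (rule 135): 11111111111111
Gen 15 (rule 18): 00000000000000
Gen 16 (rule 135): 11111111111111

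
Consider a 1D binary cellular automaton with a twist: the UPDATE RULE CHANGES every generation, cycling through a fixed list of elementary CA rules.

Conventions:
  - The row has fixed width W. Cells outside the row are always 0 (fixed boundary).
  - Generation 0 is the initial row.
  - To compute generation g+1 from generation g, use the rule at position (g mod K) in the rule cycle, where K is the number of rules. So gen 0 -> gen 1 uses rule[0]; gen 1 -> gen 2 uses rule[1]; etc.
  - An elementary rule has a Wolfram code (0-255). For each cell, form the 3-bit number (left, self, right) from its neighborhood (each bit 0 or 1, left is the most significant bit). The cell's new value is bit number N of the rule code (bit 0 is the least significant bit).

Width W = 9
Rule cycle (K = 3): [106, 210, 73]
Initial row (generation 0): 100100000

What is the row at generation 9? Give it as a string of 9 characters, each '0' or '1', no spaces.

Gen 0: 100100000
Gen 1 (rule 106): 001000000
Gen 2 (rule 210): 010100000
Gen 3 (rule 73): 000001111
Gen 4 (rule 106): 000011001
Gen 5 (rule 210): 000101110
Gen 6 (rule 73): 110001010
Gen 7 (rule 106): 110010100
Gen 8 (rule 210): 011100010
Gen 9 (rule 73): 010101000

Answer: 010101000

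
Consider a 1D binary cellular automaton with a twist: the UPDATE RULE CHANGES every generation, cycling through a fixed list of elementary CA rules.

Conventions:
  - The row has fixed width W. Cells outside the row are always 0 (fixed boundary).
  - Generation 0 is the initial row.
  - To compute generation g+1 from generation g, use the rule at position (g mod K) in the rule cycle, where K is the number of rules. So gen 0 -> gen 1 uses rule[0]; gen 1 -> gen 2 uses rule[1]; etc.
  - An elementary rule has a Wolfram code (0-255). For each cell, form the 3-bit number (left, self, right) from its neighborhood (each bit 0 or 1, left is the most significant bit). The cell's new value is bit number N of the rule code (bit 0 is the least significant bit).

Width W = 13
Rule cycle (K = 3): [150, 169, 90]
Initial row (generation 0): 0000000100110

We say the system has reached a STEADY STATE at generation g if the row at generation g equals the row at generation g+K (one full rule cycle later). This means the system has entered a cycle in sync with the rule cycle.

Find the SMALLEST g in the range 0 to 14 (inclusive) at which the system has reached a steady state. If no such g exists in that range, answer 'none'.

Gen 0: 0000000100110
Gen 1 (rule 150): 0000001111001
Gen 2 (rule 169): 1111101110000
Gen 3 (rule 90): 1000101011000
Gen 4 (rule 150): 1101101000100
Gen 5 (rule 169): 1011010010001
Gen 6 (rule 90): 0011001101010
Gen 7 (rule 150): 0100110001011
Gen 8 (rule 169): 0000100100110
Gen 9 (rule 90): 0001011011111
Gen 10 (rule 150): 0011000001110
Gen 11 (rule 169): 1010011101100
Gen 12 (rule 90): 0001110101110
Gen 13 (rule 150): 0010100100101
Gen 14 (rule 169): 1001000000010
Gen 15 (rule 90): 0110100000101
Gen 16 (rule 150): 1000110001101
Gen 17 (rule 169): 0010100101010

Answer: none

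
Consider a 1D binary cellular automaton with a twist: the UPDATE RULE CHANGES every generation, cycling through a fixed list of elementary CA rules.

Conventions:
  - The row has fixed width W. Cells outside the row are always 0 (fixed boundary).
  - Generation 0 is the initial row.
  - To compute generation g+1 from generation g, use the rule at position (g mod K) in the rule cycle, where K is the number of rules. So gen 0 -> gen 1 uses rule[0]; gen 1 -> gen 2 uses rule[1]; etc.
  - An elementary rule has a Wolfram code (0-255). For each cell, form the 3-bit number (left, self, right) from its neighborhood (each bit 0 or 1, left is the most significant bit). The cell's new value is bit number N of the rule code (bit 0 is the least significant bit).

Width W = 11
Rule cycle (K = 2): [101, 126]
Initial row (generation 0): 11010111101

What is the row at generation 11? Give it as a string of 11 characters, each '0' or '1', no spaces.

Gen 0: 11010111101
Gen 1 (rule 101): 01111000111
Gen 2 (rule 126): 11001101101
Gen 3 (rule 101): 01000110111
Gen 4 (rule 126): 11101111101
Gen 5 (rule 101): 00110000111
Gen 6 (rule 126): 01111001101
Gen 7 (rule 101): 00001000111
Gen 8 (rule 126): 00011101101
Gen 9 (rule 101): 11000110111
Gen 10 (rule 126): 11101111101
Gen 11 (rule 101): 00110000111

Answer: 00110000111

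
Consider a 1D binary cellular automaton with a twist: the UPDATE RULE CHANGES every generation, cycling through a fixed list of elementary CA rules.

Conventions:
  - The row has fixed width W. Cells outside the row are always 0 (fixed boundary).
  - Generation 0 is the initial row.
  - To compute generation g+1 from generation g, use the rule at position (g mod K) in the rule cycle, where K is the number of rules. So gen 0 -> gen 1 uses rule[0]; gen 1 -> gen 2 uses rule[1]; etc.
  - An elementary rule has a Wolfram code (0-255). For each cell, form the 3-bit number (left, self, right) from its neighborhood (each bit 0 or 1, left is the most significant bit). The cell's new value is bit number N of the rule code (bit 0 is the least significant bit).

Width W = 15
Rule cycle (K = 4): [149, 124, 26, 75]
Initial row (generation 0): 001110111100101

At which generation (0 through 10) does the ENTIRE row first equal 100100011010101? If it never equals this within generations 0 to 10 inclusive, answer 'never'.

Answer: 1

Derivation:
Gen 0: 001110111100101
Gen 1 (rule 149): 100100011010101
Gen 2 (rule 124): 110110011111111
Gen 3 (rule 26): 100101110000000
Gen 4 (rule 75): 001001010111111
Gen 5 (rule 149): 101101010011110
Gen 6 (rule 124): 111111111010011
Gen 7 (rule 26): 100000000001110
Gen 8 (rule 75): 001111111111010
Gen 9 (rule 149): 100111111110011
Gen 10 (rule 124): 110100000011011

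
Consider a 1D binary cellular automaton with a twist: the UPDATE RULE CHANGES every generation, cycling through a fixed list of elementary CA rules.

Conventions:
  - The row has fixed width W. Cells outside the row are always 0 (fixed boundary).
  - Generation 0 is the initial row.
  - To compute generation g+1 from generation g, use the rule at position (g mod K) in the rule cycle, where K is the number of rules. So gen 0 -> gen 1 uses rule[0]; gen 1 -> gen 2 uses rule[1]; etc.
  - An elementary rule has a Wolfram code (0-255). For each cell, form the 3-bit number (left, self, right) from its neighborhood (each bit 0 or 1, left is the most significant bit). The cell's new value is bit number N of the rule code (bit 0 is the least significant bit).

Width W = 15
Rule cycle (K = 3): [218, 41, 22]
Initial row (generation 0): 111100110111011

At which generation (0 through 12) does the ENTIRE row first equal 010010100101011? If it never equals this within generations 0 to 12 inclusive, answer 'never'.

Gen 0: 111100110111011
Gen 1 (rule 218): 111111110111011
Gen 2 (rule 41): 100000001100110
Gen 3 (rule 22): 110000010011001
Gen 4 (rule 218): 111000101111110
Gen 5 (rule 41): 100010011000000
Gen 6 (rule 22): 110111100100000
Gen 7 (rule 218): 110111111010000
Gen 8 (rule 41): 101100000100111
Gen 9 (rule 22): 100010001111000
Gen 10 (rule 218): 010101011111100
Gen 11 (rule 41): 001010110000001
Gen 12 (rule 22): 011010001000011

Answer: never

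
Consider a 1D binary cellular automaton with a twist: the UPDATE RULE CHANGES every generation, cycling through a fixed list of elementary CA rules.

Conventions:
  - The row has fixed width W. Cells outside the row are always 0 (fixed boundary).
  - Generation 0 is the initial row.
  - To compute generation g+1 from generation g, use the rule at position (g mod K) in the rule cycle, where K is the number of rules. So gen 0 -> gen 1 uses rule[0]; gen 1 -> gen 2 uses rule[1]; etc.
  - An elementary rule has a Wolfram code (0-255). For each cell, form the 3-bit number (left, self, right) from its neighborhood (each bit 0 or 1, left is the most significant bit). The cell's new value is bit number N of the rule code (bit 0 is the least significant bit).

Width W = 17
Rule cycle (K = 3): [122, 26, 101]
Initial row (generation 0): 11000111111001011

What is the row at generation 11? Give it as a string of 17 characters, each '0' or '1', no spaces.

Gen 0: 11000111111001011
Gen 1 (rule 122): 11101100001110111
Gen 2 (rule 26): 10001010011000100
Gen 3 (rule 101): 10101110001010101
Gen 4 (rule 122): 01011011010101010
Gen 5 (rule 26): 10010010000000001
Gen 6 (rule 101): 10010010111111101
Gen 7 (rule 122): 01101101100000110
Gen 8 (rule 26): 11001001010001101
Gen 9 (rule 101): 01001001110100111
Gen 10 (rule 122): 10110111011011101
Gen 11 (rule 26): 00100100010010000

Answer: 00100100010010000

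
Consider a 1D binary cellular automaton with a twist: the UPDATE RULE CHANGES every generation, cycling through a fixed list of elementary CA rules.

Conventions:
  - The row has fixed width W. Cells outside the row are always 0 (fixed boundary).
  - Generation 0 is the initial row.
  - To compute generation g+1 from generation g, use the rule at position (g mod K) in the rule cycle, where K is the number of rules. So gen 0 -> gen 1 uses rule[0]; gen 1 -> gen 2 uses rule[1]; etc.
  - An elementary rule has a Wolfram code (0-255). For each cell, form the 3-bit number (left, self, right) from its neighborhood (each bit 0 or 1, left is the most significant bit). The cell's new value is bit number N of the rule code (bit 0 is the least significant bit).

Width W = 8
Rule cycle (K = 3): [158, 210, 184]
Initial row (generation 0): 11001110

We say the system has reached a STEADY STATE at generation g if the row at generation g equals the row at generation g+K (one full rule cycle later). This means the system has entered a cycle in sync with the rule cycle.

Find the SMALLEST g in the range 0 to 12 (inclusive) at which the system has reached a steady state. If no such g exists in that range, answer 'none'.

Gen 0: 11001110
Gen 1 (rule 158): 10111101
Gen 2 (rule 210): 00011100
Gen 3 (rule 184): 00011010
Gen 4 (rule 158): 00110011
Gen 5 (rule 210): 01011101
Gen 6 (rule 184): 00111010
Gen 7 (rule 158): 01110011
Gen 8 (rule 210): 10111101
Gen 9 (rule 184): 01111010
Gen 10 (rule 158): 11110011
Gen 11 (rule 210): 01111101
Gen 12 (rule 184): 01111010
Gen 13 (rule 158): 11110011
Gen 14 (rule 210): 01111101
Gen 15 (rule 184): 01111010

Answer: 9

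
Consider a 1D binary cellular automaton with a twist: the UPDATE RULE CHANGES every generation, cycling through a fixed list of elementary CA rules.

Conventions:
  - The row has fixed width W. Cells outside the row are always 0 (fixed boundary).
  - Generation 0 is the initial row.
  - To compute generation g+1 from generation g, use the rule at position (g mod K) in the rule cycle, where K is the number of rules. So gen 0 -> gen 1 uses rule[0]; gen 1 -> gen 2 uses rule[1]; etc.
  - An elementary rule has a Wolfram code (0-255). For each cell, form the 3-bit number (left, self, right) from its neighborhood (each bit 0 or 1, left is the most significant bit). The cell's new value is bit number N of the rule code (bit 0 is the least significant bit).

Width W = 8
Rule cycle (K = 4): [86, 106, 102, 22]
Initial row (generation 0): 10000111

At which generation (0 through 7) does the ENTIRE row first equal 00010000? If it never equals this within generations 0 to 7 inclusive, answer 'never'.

Gen 0: 10000111
Gen 1 (rule 86): 11001001
Gen 2 (rule 106): 11010010
Gen 3 (rule 102): 01110110
Gen 4 (rule 22): 10000001
Gen 5 (rule 86): 11000011
Gen 6 (rule 106): 11000111
Gen 7 (rule 102): 01001001

Answer: never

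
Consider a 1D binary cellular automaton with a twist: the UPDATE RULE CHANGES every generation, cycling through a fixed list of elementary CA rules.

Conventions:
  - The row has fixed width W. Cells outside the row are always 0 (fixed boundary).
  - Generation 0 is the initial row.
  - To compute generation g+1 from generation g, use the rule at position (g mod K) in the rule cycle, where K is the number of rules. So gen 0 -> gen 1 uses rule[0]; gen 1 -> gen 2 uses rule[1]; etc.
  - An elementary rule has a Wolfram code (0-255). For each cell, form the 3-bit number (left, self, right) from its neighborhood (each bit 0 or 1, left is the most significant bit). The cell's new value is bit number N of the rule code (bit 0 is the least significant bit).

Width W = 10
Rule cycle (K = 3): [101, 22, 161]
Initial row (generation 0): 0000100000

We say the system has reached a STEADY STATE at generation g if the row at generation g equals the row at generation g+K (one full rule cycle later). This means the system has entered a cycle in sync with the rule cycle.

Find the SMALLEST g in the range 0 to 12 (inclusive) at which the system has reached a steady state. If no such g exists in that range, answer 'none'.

Gen 0: 0000100000
Gen 1 (rule 101): 1110101111
Gen 2 (rule 22): 0000100000
Gen 3 (rule 161): 1110001111
Gen 4 (rule 101): 0010100001
Gen 5 (rule 22): 0110110011
Gen 6 (rule 161): 0001000000
Gen 7 (rule 101): 1101011111
Gen 8 (rule 22): 0001000000
Gen 9 (rule 161): 1100011111
Gen 10 (rule 101): 0101000001
Gen 11 (rule 22): 1101100011
Gen 12 (rule 161): 0010001000
Gen 13 (rule 101): 1010101011
Gen 14 (rule 22): 1010101000
Gen 15 (rule 161): 0101010011

Answer: none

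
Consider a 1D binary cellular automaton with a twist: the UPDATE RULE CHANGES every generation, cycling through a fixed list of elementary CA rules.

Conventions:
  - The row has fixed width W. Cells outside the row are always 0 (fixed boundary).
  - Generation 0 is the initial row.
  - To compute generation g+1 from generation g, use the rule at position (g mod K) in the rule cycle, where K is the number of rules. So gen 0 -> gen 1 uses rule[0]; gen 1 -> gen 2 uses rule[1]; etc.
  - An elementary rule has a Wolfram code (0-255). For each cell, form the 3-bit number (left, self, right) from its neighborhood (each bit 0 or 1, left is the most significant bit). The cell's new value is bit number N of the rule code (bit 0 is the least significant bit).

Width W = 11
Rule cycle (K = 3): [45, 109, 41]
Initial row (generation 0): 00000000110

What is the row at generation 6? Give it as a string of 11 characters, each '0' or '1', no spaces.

Gen 0: 00000000110
Gen 1 (rule 45): 11111110100
Gen 2 (rule 109): 10000011101
Gen 3 (rule 41): 00111010010
Gen 4 (rule 45): 10100110010
Gen 5 (rule 109): 11100110010
Gen 6 (rule 41): 10000100000

Answer: 10000100000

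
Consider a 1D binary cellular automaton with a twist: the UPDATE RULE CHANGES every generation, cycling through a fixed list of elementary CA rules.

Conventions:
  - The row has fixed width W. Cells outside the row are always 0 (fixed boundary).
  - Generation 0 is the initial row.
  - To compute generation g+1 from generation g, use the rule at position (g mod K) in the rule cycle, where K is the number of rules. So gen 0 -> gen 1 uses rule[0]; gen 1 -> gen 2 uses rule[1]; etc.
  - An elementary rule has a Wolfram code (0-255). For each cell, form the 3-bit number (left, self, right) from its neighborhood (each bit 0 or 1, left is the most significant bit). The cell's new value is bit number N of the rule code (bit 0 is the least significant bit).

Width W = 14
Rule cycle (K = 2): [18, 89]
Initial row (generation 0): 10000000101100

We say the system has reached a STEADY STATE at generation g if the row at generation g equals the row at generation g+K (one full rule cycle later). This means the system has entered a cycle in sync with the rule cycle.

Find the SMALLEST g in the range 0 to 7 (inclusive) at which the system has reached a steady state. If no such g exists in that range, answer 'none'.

Gen 0: 10000000101100
Gen 1 (rule 18): 01000001000010
Gen 2 (rule 89): 00111100111001
Gen 3 (rule 18): 01000011000110
Gen 4 (rule 89): 00111011110111
Gen 5 (rule 18): 01000000000000
Gen 6 (rule 89): 00111111111111
Gen 7 (rule 18): 01000000000000
Gen 8 (rule 89): 00111111111111
Gen 9 (rule 18): 01000000000000

Answer: 5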